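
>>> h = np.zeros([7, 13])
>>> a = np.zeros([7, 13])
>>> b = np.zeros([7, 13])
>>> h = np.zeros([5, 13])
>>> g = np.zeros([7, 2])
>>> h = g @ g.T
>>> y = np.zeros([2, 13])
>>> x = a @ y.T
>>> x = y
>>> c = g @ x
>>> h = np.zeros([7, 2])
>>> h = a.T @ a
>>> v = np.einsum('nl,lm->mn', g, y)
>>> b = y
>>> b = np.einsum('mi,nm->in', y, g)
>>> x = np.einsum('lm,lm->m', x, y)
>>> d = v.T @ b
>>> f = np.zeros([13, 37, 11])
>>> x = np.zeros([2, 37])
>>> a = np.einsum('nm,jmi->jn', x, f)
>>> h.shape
(13, 13)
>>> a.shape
(13, 2)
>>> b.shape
(13, 7)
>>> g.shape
(7, 2)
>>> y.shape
(2, 13)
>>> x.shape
(2, 37)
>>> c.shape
(7, 13)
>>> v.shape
(13, 7)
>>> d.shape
(7, 7)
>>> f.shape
(13, 37, 11)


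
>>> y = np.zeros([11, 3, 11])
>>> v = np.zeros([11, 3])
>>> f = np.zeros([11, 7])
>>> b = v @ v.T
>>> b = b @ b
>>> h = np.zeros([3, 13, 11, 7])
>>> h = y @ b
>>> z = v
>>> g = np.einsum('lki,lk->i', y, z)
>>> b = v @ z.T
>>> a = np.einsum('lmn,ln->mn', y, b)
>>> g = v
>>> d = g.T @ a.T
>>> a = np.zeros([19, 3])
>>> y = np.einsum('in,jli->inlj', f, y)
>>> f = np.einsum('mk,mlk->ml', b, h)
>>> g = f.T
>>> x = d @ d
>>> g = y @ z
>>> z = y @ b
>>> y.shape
(11, 7, 3, 11)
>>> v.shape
(11, 3)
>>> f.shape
(11, 3)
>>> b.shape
(11, 11)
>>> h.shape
(11, 3, 11)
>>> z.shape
(11, 7, 3, 11)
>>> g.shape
(11, 7, 3, 3)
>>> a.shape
(19, 3)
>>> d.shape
(3, 3)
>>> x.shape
(3, 3)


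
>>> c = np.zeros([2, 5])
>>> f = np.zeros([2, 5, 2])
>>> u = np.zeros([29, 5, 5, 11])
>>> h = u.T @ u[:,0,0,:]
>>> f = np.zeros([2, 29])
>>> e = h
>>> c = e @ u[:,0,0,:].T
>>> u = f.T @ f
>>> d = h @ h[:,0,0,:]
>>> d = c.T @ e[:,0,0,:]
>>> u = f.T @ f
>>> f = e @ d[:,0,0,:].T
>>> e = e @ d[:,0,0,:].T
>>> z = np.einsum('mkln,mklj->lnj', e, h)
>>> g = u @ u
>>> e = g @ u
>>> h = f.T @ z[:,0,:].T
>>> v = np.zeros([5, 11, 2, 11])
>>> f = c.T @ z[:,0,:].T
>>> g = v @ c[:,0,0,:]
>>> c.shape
(11, 5, 5, 29)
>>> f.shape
(29, 5, 5, 5)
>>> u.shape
(29, 29)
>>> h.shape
(29, 5, 5, 5)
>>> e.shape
(29, 29)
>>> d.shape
(29, 5, 5, 11)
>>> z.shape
(5, 29, 11)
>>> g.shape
(5, 11, 2, 29)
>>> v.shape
(5, 11, 2, 11)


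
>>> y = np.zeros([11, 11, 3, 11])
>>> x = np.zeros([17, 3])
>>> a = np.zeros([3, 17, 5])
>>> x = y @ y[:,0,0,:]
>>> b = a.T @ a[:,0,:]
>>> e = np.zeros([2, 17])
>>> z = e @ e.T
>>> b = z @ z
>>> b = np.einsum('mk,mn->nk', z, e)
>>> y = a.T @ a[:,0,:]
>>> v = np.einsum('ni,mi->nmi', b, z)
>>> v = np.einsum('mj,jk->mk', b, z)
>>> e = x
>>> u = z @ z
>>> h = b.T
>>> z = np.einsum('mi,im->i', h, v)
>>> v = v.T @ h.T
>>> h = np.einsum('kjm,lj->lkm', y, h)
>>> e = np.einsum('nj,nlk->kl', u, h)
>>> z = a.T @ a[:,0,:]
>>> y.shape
(5, 17, 5)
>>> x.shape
(11, 11, 3, 11)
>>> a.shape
(3, 17, 5)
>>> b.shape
(17, 2)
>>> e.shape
(5, 5)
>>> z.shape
(5, 17, 5)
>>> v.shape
(2, 2)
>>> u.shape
(2, 2)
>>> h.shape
(2, 5, 5)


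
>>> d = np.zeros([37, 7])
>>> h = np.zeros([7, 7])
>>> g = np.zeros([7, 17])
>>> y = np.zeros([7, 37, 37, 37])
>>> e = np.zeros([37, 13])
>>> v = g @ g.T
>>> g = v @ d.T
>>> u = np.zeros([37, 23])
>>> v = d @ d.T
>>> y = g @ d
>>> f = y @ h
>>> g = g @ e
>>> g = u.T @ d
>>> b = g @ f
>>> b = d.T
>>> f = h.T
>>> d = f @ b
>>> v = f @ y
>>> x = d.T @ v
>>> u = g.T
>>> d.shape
(7, 37)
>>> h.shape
(7, 7)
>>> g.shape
(23, 7)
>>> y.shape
(7, 7)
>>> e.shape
(37, 13)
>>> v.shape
(7, 7)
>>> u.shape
(7, 23)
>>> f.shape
(7, 7)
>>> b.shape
(7, 37)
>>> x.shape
(37, 7)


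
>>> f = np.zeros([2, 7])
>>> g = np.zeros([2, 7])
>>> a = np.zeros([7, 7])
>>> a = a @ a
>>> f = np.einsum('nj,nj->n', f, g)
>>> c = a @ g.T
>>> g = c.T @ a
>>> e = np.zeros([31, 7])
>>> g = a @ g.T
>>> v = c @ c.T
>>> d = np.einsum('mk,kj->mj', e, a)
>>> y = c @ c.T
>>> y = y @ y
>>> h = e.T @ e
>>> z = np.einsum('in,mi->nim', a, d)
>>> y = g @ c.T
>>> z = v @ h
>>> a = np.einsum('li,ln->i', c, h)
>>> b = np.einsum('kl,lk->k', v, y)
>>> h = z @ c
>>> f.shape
(2,)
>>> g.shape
(7, 2)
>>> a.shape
(2,)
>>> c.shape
(7, 2)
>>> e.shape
(31, 7)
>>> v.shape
(7, 7)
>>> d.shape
(31, 7)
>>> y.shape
(7, 7)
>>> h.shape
(7, 2)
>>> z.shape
(7, 7)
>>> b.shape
(7,)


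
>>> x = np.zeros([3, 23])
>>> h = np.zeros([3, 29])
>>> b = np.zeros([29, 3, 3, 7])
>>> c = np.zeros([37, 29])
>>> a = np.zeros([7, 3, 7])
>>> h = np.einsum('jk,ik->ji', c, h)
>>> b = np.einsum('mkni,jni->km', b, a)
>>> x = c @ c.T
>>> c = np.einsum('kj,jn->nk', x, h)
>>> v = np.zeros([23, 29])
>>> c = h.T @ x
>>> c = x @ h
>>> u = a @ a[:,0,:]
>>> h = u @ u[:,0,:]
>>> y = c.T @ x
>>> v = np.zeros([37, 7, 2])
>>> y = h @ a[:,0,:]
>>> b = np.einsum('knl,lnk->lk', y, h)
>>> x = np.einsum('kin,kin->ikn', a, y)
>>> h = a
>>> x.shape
(3, 7, 7)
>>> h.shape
(7, 3, 7)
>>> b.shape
(7, 7)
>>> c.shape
(37, 3)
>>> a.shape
(7, 3, 7)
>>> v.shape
(37, 7, 2)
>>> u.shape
(7, 3, 7)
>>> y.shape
(7, 3, 7)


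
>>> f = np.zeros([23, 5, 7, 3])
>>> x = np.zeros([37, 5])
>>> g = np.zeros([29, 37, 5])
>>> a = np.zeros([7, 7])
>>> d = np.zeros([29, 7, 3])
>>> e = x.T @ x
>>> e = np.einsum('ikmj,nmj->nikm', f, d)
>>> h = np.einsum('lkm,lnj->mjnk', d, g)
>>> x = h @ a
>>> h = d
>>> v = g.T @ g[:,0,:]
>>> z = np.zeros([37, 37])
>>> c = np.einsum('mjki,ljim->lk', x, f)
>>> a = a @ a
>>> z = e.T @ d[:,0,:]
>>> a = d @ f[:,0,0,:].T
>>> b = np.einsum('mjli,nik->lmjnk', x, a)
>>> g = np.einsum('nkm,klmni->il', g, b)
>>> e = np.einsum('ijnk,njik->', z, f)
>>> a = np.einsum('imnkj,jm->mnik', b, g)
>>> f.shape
(23, 5, 7, 3)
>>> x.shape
(3, 5, 37, 7)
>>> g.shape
(23, 3)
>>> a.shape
(3, 5, 37, 29)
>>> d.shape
(29, 7, 3)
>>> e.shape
()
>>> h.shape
(29, 7, 3)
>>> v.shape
(5, 37, 5)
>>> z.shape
(7, 5, 23, 3)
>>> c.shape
(23, 37)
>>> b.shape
(37, 3, 5, 29, 23)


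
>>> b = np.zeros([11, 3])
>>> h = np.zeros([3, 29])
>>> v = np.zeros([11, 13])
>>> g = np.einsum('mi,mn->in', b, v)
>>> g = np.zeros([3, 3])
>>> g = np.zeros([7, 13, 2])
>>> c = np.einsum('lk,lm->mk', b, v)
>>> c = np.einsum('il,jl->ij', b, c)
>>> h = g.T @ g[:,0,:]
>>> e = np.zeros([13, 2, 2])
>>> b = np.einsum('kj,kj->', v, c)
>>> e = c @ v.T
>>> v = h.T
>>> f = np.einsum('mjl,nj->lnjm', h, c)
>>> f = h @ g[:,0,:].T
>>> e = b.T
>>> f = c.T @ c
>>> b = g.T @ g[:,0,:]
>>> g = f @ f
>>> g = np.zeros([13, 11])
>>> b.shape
(2, 13, 2)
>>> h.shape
(2, 13, 2)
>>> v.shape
(2, 13, 2)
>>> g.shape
(13, 11)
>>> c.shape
(11, 13)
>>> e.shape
()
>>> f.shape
(13, 13)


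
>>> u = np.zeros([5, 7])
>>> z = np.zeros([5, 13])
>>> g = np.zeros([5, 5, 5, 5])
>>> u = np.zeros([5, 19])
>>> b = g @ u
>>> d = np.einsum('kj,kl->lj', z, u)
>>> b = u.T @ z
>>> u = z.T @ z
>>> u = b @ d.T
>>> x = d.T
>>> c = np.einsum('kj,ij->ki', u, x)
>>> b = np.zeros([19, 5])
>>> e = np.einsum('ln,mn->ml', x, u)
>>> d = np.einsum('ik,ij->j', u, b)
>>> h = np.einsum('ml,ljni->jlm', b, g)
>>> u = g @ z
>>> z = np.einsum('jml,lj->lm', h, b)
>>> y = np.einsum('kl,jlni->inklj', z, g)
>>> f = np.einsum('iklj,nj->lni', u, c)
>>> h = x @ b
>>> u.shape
(5, 5, 5, 13)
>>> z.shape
(19, 5)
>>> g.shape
(5, 5, 5, 5)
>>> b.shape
(19, 5)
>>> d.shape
(5,)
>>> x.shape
(13, 19)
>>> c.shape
(19, 13)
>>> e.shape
(19, 13)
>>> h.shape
(13, 5)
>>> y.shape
(5, 5, 19, 5, 5)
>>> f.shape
(5, 19, 5)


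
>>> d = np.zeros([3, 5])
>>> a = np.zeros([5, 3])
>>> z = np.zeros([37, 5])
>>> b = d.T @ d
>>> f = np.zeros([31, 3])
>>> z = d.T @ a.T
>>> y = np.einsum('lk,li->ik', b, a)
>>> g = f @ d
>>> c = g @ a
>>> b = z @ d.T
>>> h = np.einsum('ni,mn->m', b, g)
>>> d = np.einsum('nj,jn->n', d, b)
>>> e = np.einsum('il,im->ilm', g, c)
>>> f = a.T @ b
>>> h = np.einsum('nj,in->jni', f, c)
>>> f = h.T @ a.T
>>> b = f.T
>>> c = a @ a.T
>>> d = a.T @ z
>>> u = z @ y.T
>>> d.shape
(3, 5)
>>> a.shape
(5, 3)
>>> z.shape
(5, 5)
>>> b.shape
(5, 3, 31)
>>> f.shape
(31, 3, 5)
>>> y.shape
(3, 5)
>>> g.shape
(31, 5)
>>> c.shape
(5, 5)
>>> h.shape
(3, 3, 31)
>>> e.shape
(31, 5, 3)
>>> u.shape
(5, 3)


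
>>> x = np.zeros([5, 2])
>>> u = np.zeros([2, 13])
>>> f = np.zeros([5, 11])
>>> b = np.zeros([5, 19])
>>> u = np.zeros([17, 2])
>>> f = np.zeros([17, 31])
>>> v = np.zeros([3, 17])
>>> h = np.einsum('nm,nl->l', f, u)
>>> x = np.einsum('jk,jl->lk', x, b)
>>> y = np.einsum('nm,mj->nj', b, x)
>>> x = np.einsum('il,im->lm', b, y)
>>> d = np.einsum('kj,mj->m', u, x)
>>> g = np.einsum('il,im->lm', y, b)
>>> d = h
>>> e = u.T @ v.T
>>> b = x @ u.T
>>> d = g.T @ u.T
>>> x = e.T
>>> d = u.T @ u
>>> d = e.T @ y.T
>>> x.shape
(3, 2)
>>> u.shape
(17, 2)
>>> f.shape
(17, 31)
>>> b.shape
(19, 17)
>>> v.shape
(3, 17)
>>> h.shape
(2,)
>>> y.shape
(5, 2)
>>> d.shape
(3, 5)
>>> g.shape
(2, 19)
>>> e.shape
(2, 3)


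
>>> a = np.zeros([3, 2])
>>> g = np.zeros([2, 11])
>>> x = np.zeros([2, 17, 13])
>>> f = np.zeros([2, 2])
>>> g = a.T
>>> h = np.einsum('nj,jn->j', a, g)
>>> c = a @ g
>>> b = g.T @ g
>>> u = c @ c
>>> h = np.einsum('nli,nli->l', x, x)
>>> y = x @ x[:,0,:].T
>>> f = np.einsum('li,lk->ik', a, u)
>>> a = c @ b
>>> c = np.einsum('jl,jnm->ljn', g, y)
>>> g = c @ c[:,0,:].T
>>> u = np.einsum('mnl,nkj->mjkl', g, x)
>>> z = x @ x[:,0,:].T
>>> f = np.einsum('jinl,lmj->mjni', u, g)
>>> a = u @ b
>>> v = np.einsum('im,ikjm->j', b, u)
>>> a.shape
(3, 13, 17, 3)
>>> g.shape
(3, 2, 3)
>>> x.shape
(2, 17, 13)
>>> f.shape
(2, 3, 17, 13)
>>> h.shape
(17,)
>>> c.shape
(3, 2, 17)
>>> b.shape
(3, 3)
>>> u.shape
(3, 13, 17, 3)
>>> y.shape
(2, 17, 2)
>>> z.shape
(2, 17, 2)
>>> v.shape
(17,)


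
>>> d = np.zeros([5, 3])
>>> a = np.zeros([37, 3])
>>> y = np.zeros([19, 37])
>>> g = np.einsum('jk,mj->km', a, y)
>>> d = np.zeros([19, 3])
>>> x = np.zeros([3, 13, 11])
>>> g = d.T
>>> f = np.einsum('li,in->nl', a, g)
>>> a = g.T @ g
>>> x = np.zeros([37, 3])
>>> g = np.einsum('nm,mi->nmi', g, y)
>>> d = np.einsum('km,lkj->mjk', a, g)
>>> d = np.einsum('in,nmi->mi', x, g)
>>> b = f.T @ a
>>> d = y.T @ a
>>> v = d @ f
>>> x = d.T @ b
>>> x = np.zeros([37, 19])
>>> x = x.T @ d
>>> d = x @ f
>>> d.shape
(19, 37)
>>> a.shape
(19, 19)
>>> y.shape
(19, 37)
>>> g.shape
(3, 19, 37)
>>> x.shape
(19, 19)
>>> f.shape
(19, 37)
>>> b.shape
(37, 19)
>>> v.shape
(37, 37)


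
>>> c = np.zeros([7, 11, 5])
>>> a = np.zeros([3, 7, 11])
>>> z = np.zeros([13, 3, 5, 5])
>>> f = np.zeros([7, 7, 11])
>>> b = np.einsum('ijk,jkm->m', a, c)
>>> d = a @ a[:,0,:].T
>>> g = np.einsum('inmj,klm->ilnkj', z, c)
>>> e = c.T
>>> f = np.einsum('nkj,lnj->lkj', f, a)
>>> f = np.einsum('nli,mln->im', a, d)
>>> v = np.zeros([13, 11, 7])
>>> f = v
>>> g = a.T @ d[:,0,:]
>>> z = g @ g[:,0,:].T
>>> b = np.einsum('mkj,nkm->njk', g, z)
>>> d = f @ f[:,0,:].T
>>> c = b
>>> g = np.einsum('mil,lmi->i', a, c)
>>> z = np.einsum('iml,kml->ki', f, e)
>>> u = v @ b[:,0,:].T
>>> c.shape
(11, 3, 7)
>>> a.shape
(3, 7, 11)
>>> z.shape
(5, 13)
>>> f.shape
(13, 11, 7)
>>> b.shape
(11, 3, 7)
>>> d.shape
(13, 11, 13)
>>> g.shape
(7,)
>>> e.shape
(5, 11, 7)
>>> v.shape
(13, 11, 7)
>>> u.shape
(13, 11, 11)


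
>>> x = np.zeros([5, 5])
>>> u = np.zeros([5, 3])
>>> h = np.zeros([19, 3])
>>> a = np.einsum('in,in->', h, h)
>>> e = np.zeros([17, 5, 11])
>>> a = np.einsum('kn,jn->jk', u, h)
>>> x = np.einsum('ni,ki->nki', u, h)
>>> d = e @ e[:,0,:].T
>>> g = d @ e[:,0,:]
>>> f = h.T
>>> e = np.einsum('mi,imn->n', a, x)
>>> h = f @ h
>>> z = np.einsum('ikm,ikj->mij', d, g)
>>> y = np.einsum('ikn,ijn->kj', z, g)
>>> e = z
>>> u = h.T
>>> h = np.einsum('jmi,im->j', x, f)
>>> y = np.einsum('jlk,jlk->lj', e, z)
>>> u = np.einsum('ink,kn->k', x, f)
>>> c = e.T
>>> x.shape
(5, 19, 3)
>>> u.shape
(3,)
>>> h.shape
(5,)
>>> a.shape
(19, 5)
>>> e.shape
(17, 17, 11)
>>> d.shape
(17, 5, 17)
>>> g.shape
(17, 5, 11)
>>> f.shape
(3, 19)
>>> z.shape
(17, 17, 11)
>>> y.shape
(17, 17)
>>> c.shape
(11, 17, 17)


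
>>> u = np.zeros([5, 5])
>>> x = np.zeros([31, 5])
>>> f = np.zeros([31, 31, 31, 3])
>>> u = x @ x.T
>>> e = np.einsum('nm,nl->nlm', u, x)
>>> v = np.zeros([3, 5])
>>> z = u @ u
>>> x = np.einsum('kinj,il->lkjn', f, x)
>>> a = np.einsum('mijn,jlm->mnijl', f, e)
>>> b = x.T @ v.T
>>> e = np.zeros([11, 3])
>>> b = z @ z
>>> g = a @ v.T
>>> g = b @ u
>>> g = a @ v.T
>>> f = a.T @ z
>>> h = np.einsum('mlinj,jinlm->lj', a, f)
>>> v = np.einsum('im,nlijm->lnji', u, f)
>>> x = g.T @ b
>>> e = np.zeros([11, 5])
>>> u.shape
(31, 31)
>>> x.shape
(3, 31, 31, 3, 31)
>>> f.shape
(5, 31, 31, 3, 31)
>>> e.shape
(11, 5)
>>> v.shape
(31, 5, 3, 31)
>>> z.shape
(31, 31)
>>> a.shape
(31, 3, 31, 31, 5)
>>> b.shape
(31, 31)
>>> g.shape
(31, 3, 31, 31, 3)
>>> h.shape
(3, 5)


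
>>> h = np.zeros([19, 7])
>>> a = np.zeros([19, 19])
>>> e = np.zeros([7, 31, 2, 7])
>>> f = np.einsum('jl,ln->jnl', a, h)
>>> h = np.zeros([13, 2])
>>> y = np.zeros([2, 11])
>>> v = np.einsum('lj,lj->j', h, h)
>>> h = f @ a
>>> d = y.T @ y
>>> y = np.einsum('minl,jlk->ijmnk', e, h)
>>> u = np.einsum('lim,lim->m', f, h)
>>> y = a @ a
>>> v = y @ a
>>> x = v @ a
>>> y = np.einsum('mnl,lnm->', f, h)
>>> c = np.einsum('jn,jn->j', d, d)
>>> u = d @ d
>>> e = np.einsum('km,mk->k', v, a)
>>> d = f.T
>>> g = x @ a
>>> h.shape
(19, 7, 19)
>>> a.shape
(19, 19)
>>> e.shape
(19,)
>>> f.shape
(19, 7, 19)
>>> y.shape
()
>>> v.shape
(19, 19)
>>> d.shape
(19, 7, 19)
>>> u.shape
(11, 11)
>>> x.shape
(19, 19)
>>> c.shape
(11,)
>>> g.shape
(19, 19)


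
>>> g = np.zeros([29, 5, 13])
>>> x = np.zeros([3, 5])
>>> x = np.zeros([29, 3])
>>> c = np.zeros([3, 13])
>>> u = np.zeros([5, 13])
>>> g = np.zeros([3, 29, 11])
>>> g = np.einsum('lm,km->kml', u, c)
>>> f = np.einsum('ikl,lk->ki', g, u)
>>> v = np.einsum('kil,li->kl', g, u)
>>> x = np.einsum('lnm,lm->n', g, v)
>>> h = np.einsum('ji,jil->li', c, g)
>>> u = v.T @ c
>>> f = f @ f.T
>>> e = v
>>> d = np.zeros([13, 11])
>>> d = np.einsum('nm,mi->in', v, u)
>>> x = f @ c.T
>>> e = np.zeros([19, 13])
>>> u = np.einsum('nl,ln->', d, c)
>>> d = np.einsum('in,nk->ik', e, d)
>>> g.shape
(3, 13, 5)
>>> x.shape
(13, 3)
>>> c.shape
(3, 13)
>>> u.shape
()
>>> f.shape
(13, 13)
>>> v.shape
(3, 5)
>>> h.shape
(5, 13)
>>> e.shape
(19, 13)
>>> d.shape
(19, 3)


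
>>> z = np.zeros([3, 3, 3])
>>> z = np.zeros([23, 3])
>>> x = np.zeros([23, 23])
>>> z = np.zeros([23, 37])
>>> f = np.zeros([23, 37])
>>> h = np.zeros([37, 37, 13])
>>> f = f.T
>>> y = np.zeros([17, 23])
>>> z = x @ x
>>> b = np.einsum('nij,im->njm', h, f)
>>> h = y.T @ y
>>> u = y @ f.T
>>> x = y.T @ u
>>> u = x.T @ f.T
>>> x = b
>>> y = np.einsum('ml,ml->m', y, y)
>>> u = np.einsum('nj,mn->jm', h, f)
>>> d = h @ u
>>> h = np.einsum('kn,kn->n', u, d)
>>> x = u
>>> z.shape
(23, 23)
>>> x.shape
(23, 37)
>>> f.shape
(37, 23)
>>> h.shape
(37,)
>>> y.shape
(17,)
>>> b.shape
(37, 13, 23)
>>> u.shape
(23, 37)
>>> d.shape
(23, 37)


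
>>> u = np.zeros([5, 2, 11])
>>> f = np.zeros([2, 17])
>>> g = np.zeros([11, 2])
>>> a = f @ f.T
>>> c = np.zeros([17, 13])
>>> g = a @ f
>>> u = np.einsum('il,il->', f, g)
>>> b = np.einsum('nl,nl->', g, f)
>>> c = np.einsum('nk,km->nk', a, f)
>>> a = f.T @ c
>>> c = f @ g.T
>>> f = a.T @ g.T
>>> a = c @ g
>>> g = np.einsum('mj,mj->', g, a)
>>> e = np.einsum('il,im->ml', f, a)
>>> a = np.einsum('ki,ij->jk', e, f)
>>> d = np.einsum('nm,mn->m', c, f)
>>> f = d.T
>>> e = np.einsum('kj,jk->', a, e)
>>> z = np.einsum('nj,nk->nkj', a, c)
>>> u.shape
()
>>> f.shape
(2,)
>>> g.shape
()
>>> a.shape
(2, 17)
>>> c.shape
(2, 2)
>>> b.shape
()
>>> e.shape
()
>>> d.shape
(2,)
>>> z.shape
(2, 2, 17)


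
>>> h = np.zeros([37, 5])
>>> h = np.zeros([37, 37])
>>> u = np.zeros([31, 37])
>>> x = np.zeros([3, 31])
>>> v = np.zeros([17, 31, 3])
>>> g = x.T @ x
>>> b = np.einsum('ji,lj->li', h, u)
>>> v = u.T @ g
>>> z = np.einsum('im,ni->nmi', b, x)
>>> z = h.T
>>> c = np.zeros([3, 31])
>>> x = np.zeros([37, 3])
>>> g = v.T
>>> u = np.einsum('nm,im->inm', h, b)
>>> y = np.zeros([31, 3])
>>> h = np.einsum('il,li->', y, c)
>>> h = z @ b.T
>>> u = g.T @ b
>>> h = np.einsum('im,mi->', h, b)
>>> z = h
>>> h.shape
()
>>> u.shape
(37, 37)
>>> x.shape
(37, 3)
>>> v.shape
(37, 31)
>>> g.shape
(31, 37)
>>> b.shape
(31, 37)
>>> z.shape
()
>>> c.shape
(3, 31)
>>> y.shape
(31, 3)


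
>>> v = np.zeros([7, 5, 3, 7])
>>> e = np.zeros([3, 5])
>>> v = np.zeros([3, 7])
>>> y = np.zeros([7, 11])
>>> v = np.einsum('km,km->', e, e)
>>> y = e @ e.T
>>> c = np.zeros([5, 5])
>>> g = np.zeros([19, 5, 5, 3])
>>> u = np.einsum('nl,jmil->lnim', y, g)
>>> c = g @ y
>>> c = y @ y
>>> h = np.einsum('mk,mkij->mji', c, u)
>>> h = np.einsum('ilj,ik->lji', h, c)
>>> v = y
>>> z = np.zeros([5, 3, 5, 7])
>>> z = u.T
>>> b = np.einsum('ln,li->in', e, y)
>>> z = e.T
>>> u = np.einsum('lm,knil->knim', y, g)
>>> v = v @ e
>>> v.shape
(3, 5)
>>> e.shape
(3, 5)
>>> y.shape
(3, 3)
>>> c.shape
(3, 3)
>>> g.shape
(19, 5, 5, 3)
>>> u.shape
(19, 5, 5, 3)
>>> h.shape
(5, 5, 3)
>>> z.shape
(5, 3)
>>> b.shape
(3, 5)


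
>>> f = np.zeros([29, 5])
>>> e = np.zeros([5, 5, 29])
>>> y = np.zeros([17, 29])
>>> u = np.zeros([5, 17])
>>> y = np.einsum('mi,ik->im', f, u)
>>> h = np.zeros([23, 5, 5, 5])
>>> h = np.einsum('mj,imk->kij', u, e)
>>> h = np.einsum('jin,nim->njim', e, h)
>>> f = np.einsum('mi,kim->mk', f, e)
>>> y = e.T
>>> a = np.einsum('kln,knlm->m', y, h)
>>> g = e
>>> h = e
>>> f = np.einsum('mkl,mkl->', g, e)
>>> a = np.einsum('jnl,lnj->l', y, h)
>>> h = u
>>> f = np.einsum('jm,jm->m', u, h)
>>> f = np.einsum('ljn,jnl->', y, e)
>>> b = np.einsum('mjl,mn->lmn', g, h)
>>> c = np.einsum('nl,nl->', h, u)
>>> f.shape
()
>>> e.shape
(5, 5, 29)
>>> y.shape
(29, 5, 5)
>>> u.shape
(5, 17)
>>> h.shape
(5, 17)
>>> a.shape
(5,)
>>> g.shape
(5, 5, 29)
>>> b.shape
(29, 5, 17)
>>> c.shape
()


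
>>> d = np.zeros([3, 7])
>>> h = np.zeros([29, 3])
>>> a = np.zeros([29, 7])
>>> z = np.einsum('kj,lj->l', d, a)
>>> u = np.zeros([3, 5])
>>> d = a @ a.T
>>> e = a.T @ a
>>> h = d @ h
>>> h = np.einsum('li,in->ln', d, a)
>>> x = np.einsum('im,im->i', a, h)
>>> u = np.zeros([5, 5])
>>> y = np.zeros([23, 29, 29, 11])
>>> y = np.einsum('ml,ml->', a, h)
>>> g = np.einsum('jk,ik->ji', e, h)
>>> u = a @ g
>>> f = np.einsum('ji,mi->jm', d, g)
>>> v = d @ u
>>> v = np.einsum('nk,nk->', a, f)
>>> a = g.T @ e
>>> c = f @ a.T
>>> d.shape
(29, 29)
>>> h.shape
(29, 7)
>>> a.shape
(29, 7)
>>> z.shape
(29,)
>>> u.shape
(29, 29)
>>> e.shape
(7, 7)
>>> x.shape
(29,)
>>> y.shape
()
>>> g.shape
(7, 29)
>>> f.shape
(29, 7)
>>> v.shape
()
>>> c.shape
(29, 29)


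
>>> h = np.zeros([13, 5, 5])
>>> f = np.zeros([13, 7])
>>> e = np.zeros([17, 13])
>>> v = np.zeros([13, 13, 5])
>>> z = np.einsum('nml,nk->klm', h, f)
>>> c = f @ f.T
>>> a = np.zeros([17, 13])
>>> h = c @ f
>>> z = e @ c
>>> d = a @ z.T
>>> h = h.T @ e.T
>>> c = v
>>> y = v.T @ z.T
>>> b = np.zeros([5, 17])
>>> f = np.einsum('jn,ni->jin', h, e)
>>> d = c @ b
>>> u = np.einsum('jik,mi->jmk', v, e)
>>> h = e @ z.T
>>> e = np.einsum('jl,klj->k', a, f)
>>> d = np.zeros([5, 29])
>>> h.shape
(17, 17)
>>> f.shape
(7, 13, 17)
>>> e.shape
(7,)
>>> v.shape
(13, 13, 5)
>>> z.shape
(17, 13)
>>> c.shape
(13, 13, 5)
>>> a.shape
(17, 13)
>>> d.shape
(5, 29)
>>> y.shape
(5, 13, 17)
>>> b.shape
(5, 17)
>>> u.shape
(13, 17, 5)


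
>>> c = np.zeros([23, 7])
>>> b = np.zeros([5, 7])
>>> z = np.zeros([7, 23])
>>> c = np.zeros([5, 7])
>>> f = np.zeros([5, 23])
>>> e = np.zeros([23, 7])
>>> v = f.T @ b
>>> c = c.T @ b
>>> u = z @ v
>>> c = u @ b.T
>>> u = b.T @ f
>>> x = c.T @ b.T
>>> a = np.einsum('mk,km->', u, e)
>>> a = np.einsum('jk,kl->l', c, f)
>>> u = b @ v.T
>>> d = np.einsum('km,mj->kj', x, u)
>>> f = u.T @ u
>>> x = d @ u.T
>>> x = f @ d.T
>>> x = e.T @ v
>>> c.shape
(7, 5)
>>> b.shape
(5, 7)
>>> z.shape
(7, 23)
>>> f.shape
(23, 23)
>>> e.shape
(23, 7)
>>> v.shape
(23, 7)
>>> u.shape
(5, 23)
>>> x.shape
(7, 7)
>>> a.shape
(23,)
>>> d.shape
(5, 23)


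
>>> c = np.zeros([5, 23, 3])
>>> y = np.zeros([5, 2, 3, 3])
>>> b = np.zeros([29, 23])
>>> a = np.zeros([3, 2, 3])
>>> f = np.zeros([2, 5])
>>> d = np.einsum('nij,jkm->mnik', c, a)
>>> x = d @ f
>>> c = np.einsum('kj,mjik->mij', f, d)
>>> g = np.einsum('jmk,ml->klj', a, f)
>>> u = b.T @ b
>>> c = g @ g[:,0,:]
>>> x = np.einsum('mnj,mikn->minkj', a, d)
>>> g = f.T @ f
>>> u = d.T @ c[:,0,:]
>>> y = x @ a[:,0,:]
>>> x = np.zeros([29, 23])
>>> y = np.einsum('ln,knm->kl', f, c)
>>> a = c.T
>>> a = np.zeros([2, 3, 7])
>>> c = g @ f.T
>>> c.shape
(5, 2)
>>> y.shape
(3, 2)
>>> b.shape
(29, 23)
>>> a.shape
(2, 3, 7)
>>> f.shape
(2, 5)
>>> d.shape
(3, 5, 23, 2)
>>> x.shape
(29, 23)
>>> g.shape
(5, 5)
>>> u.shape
(2, 23, 5, 3)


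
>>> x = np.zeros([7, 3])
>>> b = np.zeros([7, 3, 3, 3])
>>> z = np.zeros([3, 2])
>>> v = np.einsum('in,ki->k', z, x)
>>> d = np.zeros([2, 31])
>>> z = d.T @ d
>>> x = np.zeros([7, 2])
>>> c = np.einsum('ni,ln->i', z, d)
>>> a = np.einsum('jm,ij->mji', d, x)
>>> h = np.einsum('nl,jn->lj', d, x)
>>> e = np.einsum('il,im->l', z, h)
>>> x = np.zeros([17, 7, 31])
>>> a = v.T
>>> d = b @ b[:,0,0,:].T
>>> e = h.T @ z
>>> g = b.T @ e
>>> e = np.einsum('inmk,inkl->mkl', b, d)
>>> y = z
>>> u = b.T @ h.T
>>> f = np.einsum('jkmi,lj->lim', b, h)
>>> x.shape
(17, 7, 31)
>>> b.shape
(7, 3, 3, 3)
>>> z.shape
(31, 31)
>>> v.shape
(7,)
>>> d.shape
(7, 3, 3, 7)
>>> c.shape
(31,)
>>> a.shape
(7,)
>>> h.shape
(31, 7)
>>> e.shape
(3, 3, 7)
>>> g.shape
(3, 3, 3, 31)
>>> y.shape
(31, 31)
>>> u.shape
(3, 3, 3, 31)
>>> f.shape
(31, 3, 3)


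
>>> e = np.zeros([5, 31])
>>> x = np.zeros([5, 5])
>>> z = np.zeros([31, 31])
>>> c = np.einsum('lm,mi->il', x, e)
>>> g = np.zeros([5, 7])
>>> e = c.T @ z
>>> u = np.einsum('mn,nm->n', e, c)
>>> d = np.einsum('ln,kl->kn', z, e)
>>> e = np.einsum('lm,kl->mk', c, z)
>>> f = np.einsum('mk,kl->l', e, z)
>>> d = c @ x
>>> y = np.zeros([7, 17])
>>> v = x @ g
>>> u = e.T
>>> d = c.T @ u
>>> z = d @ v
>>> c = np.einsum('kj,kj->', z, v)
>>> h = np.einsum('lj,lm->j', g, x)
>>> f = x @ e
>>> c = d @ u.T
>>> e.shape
(5, 31)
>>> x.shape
(5, 5)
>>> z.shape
(5, 7)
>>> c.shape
(5, 31)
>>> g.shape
(5, 7)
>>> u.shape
(31, 5)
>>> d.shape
(5, 5)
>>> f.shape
(5, 31)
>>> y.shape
(7, 17)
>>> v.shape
(5, 7)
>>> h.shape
(7,)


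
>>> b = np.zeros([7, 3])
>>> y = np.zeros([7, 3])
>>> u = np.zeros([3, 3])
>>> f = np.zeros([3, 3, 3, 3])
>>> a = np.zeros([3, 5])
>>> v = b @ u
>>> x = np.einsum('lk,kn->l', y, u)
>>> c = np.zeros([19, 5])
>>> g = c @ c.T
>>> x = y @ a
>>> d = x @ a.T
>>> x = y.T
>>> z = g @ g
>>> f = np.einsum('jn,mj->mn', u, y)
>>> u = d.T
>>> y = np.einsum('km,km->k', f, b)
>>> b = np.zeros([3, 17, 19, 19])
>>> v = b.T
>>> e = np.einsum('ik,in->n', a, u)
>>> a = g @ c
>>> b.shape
(3, 17, 19, 19)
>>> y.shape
(7,)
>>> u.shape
(3, 7)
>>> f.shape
(7, 3)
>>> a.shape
(19, 5)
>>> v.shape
(19, 19, 17, 3)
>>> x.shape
(3, 7)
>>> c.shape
(19, 5)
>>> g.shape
(19, 19)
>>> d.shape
(7, 3)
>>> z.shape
(19, 19)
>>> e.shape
(7,)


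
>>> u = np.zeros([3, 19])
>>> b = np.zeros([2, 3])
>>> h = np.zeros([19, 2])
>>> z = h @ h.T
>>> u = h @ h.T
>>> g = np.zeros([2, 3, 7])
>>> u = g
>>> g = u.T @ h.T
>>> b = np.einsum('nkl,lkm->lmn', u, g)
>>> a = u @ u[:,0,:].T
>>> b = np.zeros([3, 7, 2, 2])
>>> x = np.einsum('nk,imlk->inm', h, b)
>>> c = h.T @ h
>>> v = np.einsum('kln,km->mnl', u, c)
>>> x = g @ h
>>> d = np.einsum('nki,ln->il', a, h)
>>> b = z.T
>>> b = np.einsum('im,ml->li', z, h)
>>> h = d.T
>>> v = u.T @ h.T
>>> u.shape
(2, 3, 7)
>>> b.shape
(2, 19)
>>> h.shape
(19, 2)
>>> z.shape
(19, 19)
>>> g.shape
(7, 3, 19)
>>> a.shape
(2, 3, 2)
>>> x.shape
(7, 3, 2)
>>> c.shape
(2, 2)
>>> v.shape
(7, 3, 19)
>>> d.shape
(2, 19)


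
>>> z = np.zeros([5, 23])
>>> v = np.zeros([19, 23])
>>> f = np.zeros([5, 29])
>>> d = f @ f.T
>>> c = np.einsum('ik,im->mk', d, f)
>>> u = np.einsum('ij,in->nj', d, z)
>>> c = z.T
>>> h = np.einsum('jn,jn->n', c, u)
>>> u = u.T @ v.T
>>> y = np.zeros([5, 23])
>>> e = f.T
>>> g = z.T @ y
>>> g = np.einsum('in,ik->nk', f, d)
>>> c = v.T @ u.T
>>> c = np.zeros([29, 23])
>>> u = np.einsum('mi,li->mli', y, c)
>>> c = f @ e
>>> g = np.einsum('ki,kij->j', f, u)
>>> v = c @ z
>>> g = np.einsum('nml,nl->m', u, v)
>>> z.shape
(5, 23)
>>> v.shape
(5, 23)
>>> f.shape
(5, 29)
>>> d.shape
(5, 5)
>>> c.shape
(5, 5)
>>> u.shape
(5, 29, 23)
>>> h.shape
(5,)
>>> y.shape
(5, 23)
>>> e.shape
(29, 5)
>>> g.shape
(29,)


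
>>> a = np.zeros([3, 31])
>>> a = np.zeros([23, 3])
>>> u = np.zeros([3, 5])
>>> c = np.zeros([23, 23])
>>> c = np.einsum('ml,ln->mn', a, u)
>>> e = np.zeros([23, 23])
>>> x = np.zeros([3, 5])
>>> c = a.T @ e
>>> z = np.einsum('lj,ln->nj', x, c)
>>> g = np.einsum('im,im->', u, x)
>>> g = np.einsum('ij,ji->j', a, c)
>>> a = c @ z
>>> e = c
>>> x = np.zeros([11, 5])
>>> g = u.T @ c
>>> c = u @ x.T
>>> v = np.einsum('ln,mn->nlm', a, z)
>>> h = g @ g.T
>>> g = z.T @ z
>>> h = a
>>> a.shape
(3, 5)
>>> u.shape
(3, 5)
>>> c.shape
(3, 11)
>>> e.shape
(3, 23)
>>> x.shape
(11, 5)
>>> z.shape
(23, 5)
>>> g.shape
(5, 5)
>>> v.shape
(5, 3, 23)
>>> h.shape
(3, 5)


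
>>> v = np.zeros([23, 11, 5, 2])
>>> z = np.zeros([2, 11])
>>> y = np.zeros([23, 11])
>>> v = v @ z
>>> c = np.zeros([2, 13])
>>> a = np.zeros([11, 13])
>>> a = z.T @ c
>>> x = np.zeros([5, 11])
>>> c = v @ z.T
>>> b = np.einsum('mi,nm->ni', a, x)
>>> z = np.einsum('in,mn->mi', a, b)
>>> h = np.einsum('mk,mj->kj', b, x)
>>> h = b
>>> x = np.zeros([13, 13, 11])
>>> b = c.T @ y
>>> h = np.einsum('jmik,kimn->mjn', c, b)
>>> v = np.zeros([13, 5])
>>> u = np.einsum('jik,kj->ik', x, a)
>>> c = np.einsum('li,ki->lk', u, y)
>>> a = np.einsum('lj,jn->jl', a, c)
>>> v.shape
(13, 5)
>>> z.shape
(5, 11)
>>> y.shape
(23, 11)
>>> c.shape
(13, 23)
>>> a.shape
(13, 11)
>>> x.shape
(13, 13, 11)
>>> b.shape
(2, 5, 11, 11)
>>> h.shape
(11, 23, 11)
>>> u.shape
(13, 11)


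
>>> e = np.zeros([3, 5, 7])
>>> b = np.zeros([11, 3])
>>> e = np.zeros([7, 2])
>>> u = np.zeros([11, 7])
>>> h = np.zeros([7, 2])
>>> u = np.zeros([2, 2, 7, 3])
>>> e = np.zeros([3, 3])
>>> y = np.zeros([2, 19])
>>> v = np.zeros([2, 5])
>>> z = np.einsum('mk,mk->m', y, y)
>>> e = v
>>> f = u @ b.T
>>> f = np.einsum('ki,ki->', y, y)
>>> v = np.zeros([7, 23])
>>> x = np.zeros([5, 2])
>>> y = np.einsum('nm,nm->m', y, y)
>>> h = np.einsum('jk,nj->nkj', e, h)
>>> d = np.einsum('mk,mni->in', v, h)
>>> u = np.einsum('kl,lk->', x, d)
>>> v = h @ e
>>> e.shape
(2, 5)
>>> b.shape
(11, 3)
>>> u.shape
()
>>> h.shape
(7, 5, 2)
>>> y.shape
(19,)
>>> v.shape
(7, 5, 5)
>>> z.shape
(2,)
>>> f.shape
()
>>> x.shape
(5, 2)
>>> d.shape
(2, 5)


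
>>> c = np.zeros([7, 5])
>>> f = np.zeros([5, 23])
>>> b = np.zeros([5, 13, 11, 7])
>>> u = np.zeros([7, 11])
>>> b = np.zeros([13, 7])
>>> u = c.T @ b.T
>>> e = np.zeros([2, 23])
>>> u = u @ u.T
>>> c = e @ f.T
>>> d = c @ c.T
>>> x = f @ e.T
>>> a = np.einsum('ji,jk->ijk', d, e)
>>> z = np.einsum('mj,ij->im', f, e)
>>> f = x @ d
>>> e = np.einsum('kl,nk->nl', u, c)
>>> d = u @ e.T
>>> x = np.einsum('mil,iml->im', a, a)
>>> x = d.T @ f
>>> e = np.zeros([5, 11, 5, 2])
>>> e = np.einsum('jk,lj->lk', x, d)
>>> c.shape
(2, 5)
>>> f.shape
(5, 2)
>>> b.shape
(13, 7)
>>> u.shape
(5, 5)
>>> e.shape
(5, 2)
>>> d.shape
(5, 2)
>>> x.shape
(2, 2)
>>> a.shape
(2, 2, 23)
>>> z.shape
(2, 5)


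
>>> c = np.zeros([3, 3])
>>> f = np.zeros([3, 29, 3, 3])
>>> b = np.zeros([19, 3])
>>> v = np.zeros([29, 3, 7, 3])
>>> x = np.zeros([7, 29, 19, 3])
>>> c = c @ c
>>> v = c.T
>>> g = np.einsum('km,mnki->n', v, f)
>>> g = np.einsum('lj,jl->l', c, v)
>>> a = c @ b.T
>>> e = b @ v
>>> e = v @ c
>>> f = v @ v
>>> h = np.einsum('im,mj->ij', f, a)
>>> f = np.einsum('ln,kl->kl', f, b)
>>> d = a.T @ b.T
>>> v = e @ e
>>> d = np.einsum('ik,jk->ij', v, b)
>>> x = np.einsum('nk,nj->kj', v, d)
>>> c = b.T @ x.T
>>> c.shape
(3, 3)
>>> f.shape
(19, 3)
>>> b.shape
(19, 3)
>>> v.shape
(3, 3)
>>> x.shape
(3, 19)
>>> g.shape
(3,)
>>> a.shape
(3, 19)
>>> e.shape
(3, 3)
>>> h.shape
(3, 19)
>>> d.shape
(3, 19)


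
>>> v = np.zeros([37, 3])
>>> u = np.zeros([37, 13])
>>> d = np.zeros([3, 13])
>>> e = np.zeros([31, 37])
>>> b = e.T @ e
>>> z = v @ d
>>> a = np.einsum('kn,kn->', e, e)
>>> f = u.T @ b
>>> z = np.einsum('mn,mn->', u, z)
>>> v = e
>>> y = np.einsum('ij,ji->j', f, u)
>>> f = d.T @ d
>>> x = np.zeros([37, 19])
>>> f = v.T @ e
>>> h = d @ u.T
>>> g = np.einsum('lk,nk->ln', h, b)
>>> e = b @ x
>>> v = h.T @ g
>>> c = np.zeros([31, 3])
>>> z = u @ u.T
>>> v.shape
(37, 37)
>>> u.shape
(37, 13)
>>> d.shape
(3, 13)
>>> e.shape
(37, 19)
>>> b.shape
(37, 37)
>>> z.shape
(37, 37)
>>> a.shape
()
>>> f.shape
(37, 37)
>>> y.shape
(37,)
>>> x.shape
(37, 19)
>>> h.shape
(3, 37)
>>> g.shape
(3, 37)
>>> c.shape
(31, 3)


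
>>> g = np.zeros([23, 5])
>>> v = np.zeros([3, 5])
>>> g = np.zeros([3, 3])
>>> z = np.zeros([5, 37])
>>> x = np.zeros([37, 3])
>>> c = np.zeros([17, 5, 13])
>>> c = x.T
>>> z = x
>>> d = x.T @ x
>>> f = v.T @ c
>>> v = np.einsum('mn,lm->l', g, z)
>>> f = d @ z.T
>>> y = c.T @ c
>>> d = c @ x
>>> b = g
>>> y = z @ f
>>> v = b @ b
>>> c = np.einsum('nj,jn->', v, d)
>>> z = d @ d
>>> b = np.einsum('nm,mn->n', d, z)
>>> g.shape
(3, 3)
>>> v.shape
(3, 3)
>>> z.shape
(3, 3)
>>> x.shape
(37, 3)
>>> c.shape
()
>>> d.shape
(3, 3)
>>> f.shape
(3, 37)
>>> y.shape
(37, 37)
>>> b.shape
(3,)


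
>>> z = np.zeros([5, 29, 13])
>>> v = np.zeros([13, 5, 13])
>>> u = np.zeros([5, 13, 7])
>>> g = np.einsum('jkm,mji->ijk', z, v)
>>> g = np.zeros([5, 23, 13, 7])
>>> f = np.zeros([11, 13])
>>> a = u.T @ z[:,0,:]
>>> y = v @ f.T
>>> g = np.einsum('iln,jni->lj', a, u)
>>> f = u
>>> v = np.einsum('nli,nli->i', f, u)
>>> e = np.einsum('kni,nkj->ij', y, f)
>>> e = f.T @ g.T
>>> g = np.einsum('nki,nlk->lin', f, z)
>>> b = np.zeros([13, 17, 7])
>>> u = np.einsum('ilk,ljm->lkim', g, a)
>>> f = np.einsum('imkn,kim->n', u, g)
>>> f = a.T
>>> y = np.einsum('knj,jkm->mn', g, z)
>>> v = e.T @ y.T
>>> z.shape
(5, 29, 13)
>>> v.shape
(13, 13, 13)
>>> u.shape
(7, 5, 29, 13)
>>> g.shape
(29, 7, 5)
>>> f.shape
(13, 13, 7)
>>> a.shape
(7, 13, 13)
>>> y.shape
(13, 7)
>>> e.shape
(7, 13, 13)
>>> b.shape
(13, 17, 7)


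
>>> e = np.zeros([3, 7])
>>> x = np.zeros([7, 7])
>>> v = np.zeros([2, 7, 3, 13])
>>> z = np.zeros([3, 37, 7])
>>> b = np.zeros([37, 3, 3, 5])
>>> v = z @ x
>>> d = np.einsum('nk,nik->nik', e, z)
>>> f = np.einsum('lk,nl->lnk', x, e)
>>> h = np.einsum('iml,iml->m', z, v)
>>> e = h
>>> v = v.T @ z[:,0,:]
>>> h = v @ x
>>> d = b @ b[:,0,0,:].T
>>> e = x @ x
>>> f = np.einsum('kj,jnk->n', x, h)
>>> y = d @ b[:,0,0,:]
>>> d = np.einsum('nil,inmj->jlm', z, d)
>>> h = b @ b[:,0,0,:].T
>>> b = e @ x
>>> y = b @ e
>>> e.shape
(7, 7)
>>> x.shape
(7, 7)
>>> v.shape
(7, 37, 7)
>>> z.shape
(3, 37, 7)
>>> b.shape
(7, 7)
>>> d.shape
(37, 7, 3)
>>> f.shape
(37,)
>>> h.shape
(37, 3, 3, 37)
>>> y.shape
(7, 7)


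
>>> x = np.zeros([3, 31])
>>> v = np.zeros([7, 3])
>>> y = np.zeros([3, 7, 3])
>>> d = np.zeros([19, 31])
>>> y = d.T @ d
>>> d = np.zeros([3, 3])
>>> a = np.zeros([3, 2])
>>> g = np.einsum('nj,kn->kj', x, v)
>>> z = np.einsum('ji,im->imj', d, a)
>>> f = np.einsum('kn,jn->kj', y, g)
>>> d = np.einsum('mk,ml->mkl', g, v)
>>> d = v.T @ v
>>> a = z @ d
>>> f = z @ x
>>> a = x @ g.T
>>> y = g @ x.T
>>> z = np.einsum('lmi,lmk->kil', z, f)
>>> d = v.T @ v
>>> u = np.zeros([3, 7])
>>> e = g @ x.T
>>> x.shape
(3, 31)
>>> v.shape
(7, 3)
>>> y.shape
(7, 3)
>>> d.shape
(3, 3)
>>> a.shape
(3, 7)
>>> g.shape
(7, 31)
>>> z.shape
(31, 3, 3)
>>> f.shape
(3, 2, 31)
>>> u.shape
(3, 7)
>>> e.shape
(7, 3)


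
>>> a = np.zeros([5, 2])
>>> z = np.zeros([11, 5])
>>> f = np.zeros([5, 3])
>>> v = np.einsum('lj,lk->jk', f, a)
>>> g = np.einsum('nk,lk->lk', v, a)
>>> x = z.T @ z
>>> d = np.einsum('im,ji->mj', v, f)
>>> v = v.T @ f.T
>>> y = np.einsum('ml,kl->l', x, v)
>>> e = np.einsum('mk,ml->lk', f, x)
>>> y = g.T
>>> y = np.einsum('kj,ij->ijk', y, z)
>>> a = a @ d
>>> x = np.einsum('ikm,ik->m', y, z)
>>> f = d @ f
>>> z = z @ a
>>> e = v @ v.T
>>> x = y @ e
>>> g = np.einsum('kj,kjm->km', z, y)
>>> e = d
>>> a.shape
(5, 5)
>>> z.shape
(11, 5)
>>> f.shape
(2, 3)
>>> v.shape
(2, 5)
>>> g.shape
(11, 2)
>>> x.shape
(11, 5, 2)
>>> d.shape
(2, 5)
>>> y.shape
(11, 5, 2)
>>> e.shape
(2, 5)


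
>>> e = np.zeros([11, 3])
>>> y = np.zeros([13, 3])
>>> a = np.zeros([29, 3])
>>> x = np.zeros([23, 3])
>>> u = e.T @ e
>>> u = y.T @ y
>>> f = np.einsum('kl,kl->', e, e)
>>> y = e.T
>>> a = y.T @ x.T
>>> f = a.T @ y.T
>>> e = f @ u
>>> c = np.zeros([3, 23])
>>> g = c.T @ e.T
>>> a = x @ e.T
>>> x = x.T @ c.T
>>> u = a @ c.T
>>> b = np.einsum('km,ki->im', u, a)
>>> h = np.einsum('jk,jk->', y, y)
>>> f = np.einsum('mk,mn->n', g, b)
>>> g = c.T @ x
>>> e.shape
(23, 3)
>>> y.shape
(3, 11)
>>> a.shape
(23, 23)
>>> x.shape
(3, 3)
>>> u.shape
(23, 3)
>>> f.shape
(3,)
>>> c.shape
(3, 23)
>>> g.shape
(23, 3)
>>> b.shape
(23, 3)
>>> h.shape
()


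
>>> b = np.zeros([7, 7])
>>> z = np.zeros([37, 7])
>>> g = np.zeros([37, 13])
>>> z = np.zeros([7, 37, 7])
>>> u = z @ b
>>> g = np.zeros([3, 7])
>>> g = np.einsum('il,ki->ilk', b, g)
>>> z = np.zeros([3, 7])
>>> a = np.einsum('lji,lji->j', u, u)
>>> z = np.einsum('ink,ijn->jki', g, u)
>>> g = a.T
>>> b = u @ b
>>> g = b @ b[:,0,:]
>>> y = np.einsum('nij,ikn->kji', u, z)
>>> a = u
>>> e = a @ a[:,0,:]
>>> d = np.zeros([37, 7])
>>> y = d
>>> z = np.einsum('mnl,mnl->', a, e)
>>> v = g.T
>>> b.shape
(7, 37, 7)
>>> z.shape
()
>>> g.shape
(7, 37, 7)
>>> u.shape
(7, 37, 7)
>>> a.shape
(7, 37, 7)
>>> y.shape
(37, 7)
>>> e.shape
(7, 37, 7)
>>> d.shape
(37, 7)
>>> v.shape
(7, 37, 7)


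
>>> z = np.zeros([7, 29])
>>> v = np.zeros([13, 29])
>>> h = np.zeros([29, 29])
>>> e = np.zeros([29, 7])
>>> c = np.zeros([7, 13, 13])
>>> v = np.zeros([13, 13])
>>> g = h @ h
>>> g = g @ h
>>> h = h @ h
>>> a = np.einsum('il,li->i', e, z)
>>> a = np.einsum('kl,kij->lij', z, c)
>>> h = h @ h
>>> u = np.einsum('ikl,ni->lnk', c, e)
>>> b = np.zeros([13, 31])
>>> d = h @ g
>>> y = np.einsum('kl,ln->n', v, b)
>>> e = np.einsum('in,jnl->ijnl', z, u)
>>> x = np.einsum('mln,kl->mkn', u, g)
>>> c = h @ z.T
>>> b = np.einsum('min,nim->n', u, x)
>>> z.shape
(7, 29)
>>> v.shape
(13, 13)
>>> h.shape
(29, 29)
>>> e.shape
(7, 13, 29, 13)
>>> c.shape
(29, 7)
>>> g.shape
(29, 29)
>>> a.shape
(29, 13, 13)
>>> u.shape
(13, 29, 13)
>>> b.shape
(13,)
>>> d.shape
(29, 29)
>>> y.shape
(31,)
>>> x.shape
(13, 29, 13)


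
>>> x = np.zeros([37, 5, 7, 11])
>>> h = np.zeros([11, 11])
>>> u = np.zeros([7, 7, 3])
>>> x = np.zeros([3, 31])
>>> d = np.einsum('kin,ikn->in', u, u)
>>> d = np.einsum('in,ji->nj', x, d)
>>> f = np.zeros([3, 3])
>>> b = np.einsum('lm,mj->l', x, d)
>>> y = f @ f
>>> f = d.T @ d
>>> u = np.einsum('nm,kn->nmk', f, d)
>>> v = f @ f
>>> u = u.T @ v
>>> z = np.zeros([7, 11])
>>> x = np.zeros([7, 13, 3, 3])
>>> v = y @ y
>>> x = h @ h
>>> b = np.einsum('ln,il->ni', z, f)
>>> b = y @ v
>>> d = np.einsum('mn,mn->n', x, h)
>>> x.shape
(11, 11)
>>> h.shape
(11, 11)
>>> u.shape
(31, 7, 7)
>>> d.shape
(11,)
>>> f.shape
(7, 7)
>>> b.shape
(3, 3)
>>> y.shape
(3, 3)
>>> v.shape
(3, 3)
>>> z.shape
(7, 11)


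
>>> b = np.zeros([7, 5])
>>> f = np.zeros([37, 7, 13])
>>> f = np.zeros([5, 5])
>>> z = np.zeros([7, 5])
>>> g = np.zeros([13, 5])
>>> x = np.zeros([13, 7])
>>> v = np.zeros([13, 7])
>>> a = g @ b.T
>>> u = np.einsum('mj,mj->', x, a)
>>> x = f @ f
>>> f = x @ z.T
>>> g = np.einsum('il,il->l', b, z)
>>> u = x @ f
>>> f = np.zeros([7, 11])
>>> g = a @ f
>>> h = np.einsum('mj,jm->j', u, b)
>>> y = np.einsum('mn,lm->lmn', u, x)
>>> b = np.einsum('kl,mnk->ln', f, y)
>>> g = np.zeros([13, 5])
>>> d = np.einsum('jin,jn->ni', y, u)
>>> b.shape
(11, 5)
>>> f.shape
(7, 11)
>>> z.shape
(7, 5)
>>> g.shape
(13, 5)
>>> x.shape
(5, 5)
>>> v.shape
(13, 7)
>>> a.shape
(13, 7)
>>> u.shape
(5, 7)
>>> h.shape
(7,)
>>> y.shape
(5, 5, 7)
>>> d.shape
(7, 5)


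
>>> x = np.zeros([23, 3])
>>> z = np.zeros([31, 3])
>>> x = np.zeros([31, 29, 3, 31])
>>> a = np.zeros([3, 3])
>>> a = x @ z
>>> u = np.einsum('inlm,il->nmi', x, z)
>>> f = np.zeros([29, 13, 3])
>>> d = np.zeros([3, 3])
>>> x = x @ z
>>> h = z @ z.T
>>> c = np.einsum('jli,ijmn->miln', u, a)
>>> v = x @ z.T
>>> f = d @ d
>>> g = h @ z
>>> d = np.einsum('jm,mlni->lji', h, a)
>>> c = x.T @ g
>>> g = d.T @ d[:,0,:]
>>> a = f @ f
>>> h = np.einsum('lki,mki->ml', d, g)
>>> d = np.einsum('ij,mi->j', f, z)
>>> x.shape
(31, 29, 3, 3)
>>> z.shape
(31, 3)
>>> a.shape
(3, 3)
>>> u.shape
(29, 31, 31)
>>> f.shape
(3, 3)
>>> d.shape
(3,)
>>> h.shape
(3, 29)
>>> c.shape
(3, 3, 29, 3)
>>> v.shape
(31, 29, 3, 31)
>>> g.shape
(3, 31, 3)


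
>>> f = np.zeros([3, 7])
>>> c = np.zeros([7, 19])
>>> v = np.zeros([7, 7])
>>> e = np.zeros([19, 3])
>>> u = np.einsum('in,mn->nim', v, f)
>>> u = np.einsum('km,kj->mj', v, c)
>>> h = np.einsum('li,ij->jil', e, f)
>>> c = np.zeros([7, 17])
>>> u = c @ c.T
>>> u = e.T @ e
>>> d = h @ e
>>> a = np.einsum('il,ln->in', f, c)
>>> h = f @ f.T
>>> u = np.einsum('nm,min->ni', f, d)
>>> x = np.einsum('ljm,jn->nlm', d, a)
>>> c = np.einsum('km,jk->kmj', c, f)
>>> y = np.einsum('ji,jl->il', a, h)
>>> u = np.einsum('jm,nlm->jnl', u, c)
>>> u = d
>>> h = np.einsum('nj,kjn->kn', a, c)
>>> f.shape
(3, 7)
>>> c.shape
(7, 17, 3)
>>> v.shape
(7, 7)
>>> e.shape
(19, 3)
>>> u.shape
(7, 3, 3)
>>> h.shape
(7, 3)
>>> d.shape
(7, 3, 3)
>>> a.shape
(3, 17)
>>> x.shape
(17, 7, 3)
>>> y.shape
(17, 3)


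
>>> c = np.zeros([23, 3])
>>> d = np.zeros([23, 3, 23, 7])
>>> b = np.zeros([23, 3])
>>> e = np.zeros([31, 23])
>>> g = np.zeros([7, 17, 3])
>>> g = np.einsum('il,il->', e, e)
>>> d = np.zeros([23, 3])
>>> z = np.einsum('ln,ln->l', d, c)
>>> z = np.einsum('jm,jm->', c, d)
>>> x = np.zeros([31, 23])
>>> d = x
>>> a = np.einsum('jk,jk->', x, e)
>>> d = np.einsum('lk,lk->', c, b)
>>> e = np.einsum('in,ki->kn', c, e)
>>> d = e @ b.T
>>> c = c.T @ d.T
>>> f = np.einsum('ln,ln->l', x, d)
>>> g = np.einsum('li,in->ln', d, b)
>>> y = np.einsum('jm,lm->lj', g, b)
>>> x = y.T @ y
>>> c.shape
(3, 31)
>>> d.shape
(31, 23)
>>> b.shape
(23, 3)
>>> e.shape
(31, 3)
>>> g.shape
(31, 3)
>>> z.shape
()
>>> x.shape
(31, 31)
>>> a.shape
()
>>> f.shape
(31,)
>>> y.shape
(23, 31)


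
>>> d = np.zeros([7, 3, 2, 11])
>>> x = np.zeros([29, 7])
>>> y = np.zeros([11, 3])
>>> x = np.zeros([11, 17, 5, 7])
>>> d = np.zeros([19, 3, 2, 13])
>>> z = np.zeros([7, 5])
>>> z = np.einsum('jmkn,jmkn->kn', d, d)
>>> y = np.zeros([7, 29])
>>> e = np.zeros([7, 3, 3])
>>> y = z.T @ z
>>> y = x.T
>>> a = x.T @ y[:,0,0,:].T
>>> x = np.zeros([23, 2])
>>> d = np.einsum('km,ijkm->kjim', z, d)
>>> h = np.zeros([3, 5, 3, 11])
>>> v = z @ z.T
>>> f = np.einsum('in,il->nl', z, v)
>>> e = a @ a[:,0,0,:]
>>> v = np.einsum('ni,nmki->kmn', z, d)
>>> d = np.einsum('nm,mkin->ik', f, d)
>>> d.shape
(19, 3)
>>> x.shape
(23, 2)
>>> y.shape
(7, 5, 17, 11)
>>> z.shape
(2, 13)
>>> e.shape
(7, 5, 17, 7)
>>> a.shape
(7, 5, 17, 7)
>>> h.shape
(3, 5, 3, 11)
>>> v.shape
(19, 3, 2)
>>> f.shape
(13, 2)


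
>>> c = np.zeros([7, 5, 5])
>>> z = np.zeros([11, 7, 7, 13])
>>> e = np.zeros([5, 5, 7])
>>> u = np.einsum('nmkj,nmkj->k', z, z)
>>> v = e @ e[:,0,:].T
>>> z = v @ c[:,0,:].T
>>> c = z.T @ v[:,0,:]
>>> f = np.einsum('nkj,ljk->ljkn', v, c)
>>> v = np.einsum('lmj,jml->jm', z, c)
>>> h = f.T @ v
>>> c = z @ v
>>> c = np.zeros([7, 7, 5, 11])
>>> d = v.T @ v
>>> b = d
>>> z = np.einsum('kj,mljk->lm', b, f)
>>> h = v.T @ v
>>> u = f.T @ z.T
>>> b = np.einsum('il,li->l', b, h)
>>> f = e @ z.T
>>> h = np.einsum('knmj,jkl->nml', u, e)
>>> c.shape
(7, 7, 5, 11)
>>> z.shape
(5, 7)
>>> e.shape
(5, 5, 7)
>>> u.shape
(5, 5, 5, 5)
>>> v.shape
(7, 5)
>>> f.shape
(5, 5, 5)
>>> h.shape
(5, 5, 7)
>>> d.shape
(5, 5)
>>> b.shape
(5,)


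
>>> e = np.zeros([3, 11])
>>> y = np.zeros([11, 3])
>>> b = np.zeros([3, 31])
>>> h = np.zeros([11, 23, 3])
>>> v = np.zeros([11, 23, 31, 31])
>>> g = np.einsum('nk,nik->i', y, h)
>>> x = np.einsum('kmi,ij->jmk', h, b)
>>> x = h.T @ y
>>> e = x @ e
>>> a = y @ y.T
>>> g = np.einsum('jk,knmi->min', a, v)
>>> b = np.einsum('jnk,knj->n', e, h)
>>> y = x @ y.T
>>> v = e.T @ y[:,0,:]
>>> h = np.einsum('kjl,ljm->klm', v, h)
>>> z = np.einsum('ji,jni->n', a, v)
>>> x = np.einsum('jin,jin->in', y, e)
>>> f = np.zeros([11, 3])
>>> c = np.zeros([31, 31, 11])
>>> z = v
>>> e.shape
(3, 23, 11)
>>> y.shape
(3, 23, 11)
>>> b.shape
(23,)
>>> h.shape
(11, 11, 3)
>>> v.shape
(11, 23, 11)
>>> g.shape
(31, 31, 23)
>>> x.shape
(23, 11)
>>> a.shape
(11, 11)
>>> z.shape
(11, 23, 11)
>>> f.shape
(11, 3)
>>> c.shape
(31, 31, 11)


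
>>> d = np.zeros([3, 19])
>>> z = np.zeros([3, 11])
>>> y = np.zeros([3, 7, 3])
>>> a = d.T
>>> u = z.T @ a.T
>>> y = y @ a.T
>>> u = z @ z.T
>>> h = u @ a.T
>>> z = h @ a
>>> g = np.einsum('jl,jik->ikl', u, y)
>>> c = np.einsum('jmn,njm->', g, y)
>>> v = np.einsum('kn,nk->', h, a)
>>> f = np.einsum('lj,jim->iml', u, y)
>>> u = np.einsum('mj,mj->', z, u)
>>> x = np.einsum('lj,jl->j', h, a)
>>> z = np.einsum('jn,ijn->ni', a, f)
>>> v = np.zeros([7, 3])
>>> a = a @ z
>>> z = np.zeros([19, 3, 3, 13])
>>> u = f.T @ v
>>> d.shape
(3, 19)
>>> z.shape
(19, 3, 3, 13)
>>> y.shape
(3, 7, 19)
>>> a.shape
(19, 7)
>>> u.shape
(3, 19, 3)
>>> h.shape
(3, 19)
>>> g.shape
(7, 19, 3)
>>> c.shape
()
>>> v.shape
(7, 3)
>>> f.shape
(7, 19, 3)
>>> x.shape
(19,)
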